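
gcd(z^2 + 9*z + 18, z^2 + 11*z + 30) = z + 6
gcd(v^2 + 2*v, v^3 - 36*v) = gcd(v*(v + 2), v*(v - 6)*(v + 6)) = v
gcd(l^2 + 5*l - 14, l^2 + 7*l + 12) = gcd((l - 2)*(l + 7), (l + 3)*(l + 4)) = 1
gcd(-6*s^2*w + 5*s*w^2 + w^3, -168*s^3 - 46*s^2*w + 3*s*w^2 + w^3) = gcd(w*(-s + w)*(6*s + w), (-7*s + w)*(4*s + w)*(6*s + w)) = 6*s + w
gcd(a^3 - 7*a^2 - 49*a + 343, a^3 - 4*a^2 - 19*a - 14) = a - 7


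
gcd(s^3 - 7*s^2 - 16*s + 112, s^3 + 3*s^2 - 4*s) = s + 4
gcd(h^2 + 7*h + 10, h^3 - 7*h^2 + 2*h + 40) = h + 2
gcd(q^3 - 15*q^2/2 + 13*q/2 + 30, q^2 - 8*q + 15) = q - 5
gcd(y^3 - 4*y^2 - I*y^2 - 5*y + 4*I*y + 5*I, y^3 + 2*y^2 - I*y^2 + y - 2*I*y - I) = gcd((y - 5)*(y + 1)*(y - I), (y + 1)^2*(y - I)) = y^2 + y*(1 - I) - I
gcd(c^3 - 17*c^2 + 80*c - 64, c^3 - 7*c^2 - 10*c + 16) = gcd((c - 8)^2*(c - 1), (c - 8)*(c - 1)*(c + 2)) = c^2 - 9*c + 8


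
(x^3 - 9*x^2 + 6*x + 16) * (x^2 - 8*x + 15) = x^5 - 17*x^4 + 93*x^3 - 167*x^2 - 38*x + 240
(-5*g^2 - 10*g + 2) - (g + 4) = -5*g^2 - 11*g - 2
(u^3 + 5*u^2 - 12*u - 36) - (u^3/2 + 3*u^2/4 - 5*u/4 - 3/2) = u^3/2 + 17*u^2/4 - 43*u/4 - 69/2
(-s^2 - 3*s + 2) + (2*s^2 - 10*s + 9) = s^2 - 13*s + 11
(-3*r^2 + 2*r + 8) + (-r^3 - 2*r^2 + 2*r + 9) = -r^3 - 5*r^2 + 4*r + 17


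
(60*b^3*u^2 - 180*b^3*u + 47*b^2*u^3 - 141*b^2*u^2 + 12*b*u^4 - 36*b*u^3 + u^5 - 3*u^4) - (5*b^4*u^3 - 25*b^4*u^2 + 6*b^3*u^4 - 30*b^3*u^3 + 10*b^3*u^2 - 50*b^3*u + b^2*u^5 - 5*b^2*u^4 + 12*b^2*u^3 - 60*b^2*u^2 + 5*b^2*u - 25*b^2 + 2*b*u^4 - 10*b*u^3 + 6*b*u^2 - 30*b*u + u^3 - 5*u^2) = -5*b^4*u^3 + 25*b^4*u^2 - 6*b^3*u^4 + 30*b^3*u^3 + 50*b^3*u^2 - 130*b^3*u - b^2*u^5 + 5*b^2*u^4 + 35*b^2*u^3 - 81*b^2*u^2 - 5*b^2*u + 25*b^2 + 10*b*u^4 - 26*b*u^3 - 6*b*u^2 + 30*b*u + u^5 - 3*u^4 - u^3 + 5*u^2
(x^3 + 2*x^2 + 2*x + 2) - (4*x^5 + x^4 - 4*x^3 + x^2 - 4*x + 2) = -4*x^5 - x^4 + 5*x^3 + x^2 + 6*x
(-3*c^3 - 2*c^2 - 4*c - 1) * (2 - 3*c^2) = 9*c^5 + 6*c^4 + 6*c^3 - c^2 - 8*c - 2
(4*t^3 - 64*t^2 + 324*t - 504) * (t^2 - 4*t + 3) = 4*t^5 - 80*t^4 + 592*t^3 - 1992*t^2 + 2988*t - 1512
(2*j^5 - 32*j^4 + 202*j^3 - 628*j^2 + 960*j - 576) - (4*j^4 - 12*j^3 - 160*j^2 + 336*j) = 2*j^5 - 36*j^4 + 214*j^3 - 468*j^2 + 624*j - 576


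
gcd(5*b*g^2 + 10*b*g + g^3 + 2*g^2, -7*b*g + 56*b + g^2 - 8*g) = 1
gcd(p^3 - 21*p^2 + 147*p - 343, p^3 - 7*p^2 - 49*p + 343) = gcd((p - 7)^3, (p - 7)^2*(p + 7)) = p^2 - 14*p + 49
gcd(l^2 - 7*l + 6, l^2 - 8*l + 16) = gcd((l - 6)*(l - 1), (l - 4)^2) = 1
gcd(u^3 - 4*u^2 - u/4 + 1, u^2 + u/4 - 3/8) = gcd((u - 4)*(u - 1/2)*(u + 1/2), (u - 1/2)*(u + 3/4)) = u - 1/2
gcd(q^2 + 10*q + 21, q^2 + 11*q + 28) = q + 7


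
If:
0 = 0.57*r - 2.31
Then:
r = 4.05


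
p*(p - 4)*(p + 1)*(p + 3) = p^4 - 13*p^2 - 12*p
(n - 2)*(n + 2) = n^2 - 4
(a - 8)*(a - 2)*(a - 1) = a^3 - 11*a^2 + 26*a - 16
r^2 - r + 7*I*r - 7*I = (r - 1)*(r + 7*I)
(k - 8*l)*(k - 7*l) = k^2 - 15*k*l + 56*l^2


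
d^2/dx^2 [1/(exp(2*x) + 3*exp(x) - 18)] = (2*(2*exp(x) + 3)^2*exp(x) - (4*exp(x) + 3)*(exp(2*x) + 3*exp(x) - 18))*exp(x)/(exp(2*x) + 3*exp(x) - 18)^3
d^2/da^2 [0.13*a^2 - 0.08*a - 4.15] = 0.260000000000000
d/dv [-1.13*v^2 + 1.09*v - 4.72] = 1.09 - 2.26*v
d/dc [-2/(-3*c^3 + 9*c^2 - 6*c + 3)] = 2*(-3*c^2 + 6*c - 2)/(3*(c^3 - 3*c^2 + 2*c - 1)^2)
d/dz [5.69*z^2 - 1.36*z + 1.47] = 11.38*z - 1.36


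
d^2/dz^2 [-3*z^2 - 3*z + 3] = -6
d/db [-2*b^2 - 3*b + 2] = -4*b - 3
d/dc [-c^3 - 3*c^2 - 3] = 3*c*(-c - 2)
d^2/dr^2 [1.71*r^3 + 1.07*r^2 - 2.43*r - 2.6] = 10.26*r + 2.14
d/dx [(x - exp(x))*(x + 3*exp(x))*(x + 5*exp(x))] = 7*x^2*exp(x) + 3*x^2 + 14*x*exp(2*x) + 14*x*exp(x) - 45*exp(3*x) + 7*exp(2*x)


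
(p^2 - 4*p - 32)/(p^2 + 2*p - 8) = (p - 8)/(p - 2)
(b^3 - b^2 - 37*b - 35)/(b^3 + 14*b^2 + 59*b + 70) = (b^2 - 6*b - 7)/(b^2 + 9*b + 14)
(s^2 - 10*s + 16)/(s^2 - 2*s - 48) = (s - 2)/(s + 6)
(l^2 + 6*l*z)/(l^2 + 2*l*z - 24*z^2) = l/(l - 4*z)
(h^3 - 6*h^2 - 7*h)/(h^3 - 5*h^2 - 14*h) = (h + 1)/(h + 2)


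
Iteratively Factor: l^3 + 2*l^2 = (l + 2)*(l^2) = l*(l + 2)*(l)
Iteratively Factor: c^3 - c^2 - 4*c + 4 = (c - 2)*(c^2 + c - 2) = (c - 2)*(c + 2)*(c - 1)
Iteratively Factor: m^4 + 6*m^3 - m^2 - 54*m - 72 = (m + 3)*(m^3 + 3*m^2 - 10*m - 24) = (m + 3)*(m + 4)*(m^2 - m - 6) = (m + 2)*(m + 3)*(m + 4)*(m - 3)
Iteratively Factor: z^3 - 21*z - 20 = (z + 4)*(z^2 - 4*z - 5) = (z + 1)*(z + 4)*(z - 5)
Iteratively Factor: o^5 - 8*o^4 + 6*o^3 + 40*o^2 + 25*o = (o + 1)*(o^4 - 9*o^3 + 15*o^2 + 25*o) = (o + 1)^2*(o^3 - 10*o^2 + 25*o) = o*(o + 1)^2*(o^2 - 10*o + 25) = o*(o - 5)*(o + 1)^2*(o - 5)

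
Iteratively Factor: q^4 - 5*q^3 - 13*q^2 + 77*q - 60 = (q + 4)*(q^3 - 9*q^2 + 23*q - 15) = (q - 1)*(q + 4)*(q^2 - 8*q + 15) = (q - 5)*(q - 1)*(q + 4)*(q - 3)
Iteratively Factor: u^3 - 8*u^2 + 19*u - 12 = (u - 4)*(u^2 - 4*u + 3) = (u - 4)*(u - 1)*(u - 3)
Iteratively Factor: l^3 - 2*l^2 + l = (l - 1)*(l^2 - l) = l*(l - 1)*(l - 1)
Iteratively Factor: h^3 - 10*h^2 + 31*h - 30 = (h - 3)*(h^2 - 7*h + 10) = (h - 5)*(h - 3)*(h - 2)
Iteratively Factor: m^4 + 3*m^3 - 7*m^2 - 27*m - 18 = (m + 2)*(m^3 + m^2 - 9*m - 9) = (m + 2)*(m + 3)*(m^2 - 2*m - 3) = (m - 3)*(m + 2)*(m + 3)*(m + 1)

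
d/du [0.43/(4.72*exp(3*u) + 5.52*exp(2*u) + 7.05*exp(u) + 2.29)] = (-6.0888*exp(2*u) - 4.7472*exp(u) - 3.0315)*exp(u)/(4.72*exp(3*u) + 5.52*exp(2*u) + 7.05*exp(u) + 2.29)^2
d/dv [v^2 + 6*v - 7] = 2*v + 6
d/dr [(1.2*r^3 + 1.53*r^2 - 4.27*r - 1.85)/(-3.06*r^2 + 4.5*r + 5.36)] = (-3.672*r^4 + 10.8*r^3 + 13.1148*r^2 + 5.0796*r - 14.5622)/(9.3636*r^4 - 27.54*r^3 - 12.5532*r^2 + 48.24*r + 28.7296)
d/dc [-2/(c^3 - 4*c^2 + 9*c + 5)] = 2*(3*c^2 - 8*c + 9)/(c^3 - 4*c^2 + 9*c + 5)^2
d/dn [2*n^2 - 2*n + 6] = 4*n - 2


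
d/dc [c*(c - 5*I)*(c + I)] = 3*c^2 - 8*I*c + 5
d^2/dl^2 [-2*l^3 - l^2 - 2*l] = -12*l - 2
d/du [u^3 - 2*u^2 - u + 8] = 3*u^2 - 4*u - 1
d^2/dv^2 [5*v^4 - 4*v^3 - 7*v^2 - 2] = 60*v^2 - 24*v - 14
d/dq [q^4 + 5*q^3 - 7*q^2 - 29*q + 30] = 4*q^3 + 15*q^2 - 14*q - 29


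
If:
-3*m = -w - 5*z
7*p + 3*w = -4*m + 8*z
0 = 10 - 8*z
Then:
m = w/3 + 25/12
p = 5/21 - 13*w/21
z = 5/4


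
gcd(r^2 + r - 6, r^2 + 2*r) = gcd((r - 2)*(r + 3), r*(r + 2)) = 1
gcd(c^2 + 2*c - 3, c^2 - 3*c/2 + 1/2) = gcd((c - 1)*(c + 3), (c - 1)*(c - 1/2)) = c - 1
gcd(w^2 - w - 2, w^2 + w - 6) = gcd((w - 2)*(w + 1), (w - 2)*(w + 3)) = w - 2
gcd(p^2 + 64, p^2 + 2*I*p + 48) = p + 8*I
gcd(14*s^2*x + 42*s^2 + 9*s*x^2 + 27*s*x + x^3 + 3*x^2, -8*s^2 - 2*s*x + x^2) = 2*s + x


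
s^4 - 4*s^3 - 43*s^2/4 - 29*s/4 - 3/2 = (s - 6)*(s + 1/2)^2*(s + 1)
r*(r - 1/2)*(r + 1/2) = r^3 - r/4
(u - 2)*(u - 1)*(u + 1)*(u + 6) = u^4 + 4*u^3 - 13*u^2 - 4*u + 12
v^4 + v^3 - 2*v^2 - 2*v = v*(v + 1)*(v - sqrt(2))*(v + sqrt(2))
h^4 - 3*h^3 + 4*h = h*(h - 2)^2*(h + 1)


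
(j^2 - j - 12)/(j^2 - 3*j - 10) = (-j^2 + j + 12)/(-j^2 + 3*j + 10)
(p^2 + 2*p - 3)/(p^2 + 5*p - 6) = (p + 3)/(p + 6)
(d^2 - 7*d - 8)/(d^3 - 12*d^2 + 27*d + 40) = 1/(d - 5)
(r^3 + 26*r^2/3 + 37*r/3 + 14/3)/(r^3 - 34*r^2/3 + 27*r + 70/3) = (r^2 + 8*r + 7)/(r^2 - 12*r + 35)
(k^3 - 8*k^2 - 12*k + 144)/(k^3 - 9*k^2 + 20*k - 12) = (k^2 - 2*k - 24)/(k^2 - 3*k + 2)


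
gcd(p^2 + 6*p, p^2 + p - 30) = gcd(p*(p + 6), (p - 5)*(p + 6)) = p + 6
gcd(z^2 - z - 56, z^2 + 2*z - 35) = z + 7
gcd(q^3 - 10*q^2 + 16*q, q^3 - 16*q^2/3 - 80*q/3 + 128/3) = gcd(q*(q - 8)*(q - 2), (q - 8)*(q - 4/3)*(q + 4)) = q - 8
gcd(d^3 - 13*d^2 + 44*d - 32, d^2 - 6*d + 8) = d - 4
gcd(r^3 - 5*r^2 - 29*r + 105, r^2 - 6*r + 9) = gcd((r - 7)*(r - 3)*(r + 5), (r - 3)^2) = r - 3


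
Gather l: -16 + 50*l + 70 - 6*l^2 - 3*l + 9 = -6*l^2 + 47*l + 63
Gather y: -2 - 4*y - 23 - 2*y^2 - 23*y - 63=-2*y^2 - 27*y - 88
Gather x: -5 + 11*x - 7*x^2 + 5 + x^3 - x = x^3 - 7*x^2 + 10*x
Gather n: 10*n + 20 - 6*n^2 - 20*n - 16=-6*n^2 - 10*n + 4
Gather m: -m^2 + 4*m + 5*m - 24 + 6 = -m^2 + 9*m - 18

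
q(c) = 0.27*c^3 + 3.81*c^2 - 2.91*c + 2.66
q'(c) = 0.81*c^2 + 7.62*c - 2.91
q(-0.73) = 6.71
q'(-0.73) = -8.04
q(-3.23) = 42.71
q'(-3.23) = -19.07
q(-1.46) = 14.19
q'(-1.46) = -12.31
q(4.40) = 86.62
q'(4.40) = 46.30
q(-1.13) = 10.42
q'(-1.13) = -10.49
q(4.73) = 102.71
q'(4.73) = 51.25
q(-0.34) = 4.08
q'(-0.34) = -5.41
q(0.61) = 2.36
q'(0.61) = 2.04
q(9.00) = 481.91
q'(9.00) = 131.28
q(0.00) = 2.66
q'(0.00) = -2.91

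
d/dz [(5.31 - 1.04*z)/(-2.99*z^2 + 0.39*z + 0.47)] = (-3.1096*z^2 + 31.7538*z - 2.5597)/(8.9401*z^4 - 2.3322*z^3 - 2.6585*z^2 + 0.3666*z + 0.2209)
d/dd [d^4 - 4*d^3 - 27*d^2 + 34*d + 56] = 4*d^3 - 12*d^2 - 54*d + 34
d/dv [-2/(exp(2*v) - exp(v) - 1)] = (4*exp(v) - 2)*exp(v)/(-exp(2*v) + exp(v) + 1)^2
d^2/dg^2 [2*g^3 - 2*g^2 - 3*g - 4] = 12*g - 4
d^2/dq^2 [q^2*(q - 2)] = 6*q - 4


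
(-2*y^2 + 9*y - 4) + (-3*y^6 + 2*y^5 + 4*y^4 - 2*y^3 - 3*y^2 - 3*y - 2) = -3*y^6 + 2*y^5 + 4*y^4 - 2*y^3 - 5*y^2 + 6*y - 6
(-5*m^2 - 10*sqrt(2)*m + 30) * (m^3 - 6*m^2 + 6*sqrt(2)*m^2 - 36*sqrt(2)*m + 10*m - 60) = -5*m^5 - 40*sqrt(2)*m^4 + 30*m^4 - 140*m^3 + 240*sqrt(2)*m^3 + 80*sqrt(2)*m^2 + 840*m^2 - 480*sqrt(2)*m + 300*m - 1800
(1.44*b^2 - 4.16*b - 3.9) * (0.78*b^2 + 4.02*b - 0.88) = 1.1232*b^4 + 2.544*b^3 - 21.0324*b^2 - 12.0172*b + 3.432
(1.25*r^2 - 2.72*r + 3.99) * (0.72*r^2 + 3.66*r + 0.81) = 0.9*r^4 + 2.6166*r^3 - 6.0699*r^2 + 12.4002*r + 3.2319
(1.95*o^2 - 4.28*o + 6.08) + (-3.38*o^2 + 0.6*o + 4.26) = -1.43*o^2 - 3.68*o + 10.34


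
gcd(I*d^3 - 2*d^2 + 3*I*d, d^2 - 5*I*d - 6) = 1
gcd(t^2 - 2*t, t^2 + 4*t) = t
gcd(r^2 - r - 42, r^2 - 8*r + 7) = r - 7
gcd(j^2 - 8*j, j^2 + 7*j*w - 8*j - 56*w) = j - 8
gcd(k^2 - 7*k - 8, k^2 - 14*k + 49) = 1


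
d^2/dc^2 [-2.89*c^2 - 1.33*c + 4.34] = -5.78000000000000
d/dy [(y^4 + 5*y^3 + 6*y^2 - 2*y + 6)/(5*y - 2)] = (15*y^4 + 42*y^3 - 24*y - 26)/(25*y^2 - 20*y + 4)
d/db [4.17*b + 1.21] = 4.17000000000000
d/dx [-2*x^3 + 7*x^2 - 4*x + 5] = -6*x^2 + 14*x - 4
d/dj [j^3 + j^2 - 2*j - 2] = 3*j^2 + 2*j - 2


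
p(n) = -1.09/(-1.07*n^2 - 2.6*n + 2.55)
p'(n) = -1.09*(2.14*n + 2.6)/(-1.07*n^2 - 2.6*n + 2.55)^2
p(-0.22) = -0.36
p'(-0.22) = -0.25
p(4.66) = 0.03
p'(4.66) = -0.01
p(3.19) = 0.07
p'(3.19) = -0.04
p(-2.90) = -1.00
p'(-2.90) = 3.30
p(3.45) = 0.06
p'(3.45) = -0.03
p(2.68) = 0.09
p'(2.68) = -0.06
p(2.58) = 0.10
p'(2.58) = -0.07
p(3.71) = 0.05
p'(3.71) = -0.02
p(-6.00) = 0.05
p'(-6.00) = 0.03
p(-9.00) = 0.02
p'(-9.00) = 0.00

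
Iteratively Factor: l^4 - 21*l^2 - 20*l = (l + 4)*(l^3 - 4*l^2 - 5*l) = (l - 5)*(l + 4)*(l^2 + l) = l*(l - 5)*(l + 4)*(l + 1)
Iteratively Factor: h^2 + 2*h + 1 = (h + 1)*(h + 1)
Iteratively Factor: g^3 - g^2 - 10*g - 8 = (g - 4)*(g^2 + 3*g + 2) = (g - 4)*(g + 1)*(g + 2)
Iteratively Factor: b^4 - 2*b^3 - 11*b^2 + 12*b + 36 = (b - 3)*(b^3 + b^2 - 8*b - 12) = (b - 3)*(b + 2)*(b^2 - b - 6) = (b - 3)^2*(b + 2)*(b + 2)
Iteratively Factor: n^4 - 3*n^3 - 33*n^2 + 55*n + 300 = (n + 4)*(n^3 - 7*n^2 - 5*n + 75) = (n - 5)*(n + 4)*(n^2 - 2*n - 15) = (n - 5)*(n + 3)*(n + 4)*(n - 5)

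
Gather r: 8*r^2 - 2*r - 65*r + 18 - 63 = 8*r^2 - 67*r - 45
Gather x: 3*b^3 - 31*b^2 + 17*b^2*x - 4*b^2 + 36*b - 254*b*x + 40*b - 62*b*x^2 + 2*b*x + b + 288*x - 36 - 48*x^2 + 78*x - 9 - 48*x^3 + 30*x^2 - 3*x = 3*b^3 - 35*b^2 + 77*b - 48*x^3 + x^2*(-62*b - 18) + x*(17*b^2 - 252*b + 363) - 45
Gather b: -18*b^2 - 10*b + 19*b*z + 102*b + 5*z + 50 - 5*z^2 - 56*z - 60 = -18*b^2 + b*(19*z + 92) - 5*z^2 - 51*z - 10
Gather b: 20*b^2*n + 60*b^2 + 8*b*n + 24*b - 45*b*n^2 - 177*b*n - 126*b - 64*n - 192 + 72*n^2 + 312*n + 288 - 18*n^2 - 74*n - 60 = b^2*(20*n + 60) + b*(-45*n^2 - 169*n - 102) + 54*n^2 + 174*n + 36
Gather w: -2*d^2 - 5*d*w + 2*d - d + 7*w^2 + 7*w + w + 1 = -2*d^2 + d + 7*w^2 + w*(8 - 5*d) + 1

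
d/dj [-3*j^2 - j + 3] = -6*j - 1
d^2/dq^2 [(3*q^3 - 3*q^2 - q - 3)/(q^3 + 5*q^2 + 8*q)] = 2*(-18*q^6 - 75*q^5 + 39*q^4 + 175*q^3 - 297*q^2 - 360*q - 192)/(q^3*(q^6 + 15*q^5 + 99*q^4 + 365*q^3 + 792*q^2 + 960*q + 512))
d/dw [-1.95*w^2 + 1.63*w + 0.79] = 1.63 - 3.9*w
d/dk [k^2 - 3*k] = 2*k - 3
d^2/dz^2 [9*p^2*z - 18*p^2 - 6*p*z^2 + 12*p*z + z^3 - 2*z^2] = -12*p + 6*z - 4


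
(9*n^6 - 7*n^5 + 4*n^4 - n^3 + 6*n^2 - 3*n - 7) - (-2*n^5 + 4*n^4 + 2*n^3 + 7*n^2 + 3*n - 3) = 9*n^6 - 5*n^5 - 3*n^3 - n^2 - 6*n - 4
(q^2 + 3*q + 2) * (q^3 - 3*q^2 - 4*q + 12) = q^5 - 11*q^3 - 6*q^2 + 28*q + 24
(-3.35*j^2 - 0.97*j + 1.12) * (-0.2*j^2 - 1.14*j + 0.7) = 0.67*j^4 + 4.013*j^3 - 1.4632*j^2 - 1.9558*j + 0.784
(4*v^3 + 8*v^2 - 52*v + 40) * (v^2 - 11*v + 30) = 4*v^5 - 36*v^4 - 20*v^3 + 852*v^2 - 2000*v + 1200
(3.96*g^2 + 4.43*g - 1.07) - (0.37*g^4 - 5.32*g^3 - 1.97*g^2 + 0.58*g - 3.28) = -0.37*g^4 + 5.32*g^3 + 5.93*g^2 + 3.85*g + 2.21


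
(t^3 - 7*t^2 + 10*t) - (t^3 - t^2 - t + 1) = -6*t^2 + 11*t - 1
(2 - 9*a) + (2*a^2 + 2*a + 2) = 2*a^2 - 7*a + 4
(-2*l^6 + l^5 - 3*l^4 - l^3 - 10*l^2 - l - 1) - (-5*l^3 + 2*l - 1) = -2*l^6 + l^5 - 3*l^4 + 4*l^3 - 10*l^2 - 3*l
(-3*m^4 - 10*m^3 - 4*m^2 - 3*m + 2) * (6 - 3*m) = 9*m^5 + 12*m^4 - 48*m^3 - 15*m^2 - 24*m + 12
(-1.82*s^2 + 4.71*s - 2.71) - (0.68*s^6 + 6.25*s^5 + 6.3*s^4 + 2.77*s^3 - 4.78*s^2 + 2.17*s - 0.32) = -0.68*s^6 - 6.25*s^5 - 6.3*s^4 - 2.77*s^3 + 2.96*s^2 + 2.54*s - 2.39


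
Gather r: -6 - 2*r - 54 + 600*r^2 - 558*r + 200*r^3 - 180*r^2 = 200*r^3 + 420*r^2 - 560*r - 60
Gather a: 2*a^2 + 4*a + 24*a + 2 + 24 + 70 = 2*a^2 + 28*a + 96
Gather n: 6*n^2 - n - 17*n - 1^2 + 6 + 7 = 6*n^2 - 18*n + 12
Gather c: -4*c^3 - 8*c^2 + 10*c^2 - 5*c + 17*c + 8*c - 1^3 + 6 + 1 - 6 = -4*c^3 + 2*c^2 + 20*c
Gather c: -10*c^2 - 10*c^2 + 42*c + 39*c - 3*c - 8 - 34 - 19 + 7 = -20*c^2 + 78*c - 54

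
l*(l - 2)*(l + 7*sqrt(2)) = l^3 - 2*l^2 + 7*sqrt(2)*l^2 - 14*sqrt(2)*l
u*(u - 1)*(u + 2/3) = u^3 - u^2/3 - 2*u/3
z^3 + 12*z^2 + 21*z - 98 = (z - 2)*(z + 7)^2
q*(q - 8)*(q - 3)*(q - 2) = q^4 - 13*q^3 + 46*q^2 - 48*q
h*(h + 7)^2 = h^3 + 14*h^2 + 49*h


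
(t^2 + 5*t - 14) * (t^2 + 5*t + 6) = t^4 + 10*t^3 + 17*t^2 - 40*t - 84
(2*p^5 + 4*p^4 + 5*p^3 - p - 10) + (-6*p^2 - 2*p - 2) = 2*p^5 + 4*p^4 + 5*p^3 - 6*p^2 - 3*p - 12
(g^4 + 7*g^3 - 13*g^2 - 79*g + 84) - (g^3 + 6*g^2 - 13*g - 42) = g^4 + 6*g^3 - 19*g^2 - 66*g + 126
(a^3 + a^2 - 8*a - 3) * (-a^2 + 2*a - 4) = -a^5 + a^4 + 6*a^3 - 17*a^2 + 26*a + 12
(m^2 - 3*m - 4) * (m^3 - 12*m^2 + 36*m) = m^5 - 15*m^4 + 68*m^3 - 60*m^2 - 144*m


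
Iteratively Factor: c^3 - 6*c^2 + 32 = (c - 4)*(c^2 - 2*c - 8) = (c - 4)*(c + 2)*(c - 4)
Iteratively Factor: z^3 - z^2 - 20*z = (z - 5)*(z^2 + 4*z) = (z - 5)*(z + 4)*(z)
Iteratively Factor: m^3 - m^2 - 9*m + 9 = (m - 1)*(m^2 - 9) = (m - 1)*(m + 3)*(m - 3)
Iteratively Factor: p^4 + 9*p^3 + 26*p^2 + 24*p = (p + 4)*(p^3 + 5*p^2 + 6*p) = (p + 3)*(p + 4)*(p^2 + 2*p) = (p + 2)*(p + 3)*(p + 4)*(p)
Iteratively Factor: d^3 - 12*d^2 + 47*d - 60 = (d - 3)*(d^2 - 9*d + 20) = (d - 4)*(d - 3)*(d - 5)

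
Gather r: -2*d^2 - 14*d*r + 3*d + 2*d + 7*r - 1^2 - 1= -2*d^2 + 5*d + r*(7 - 14*d) - 2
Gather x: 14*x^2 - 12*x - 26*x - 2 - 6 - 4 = 14*x^2 - 38*x - 12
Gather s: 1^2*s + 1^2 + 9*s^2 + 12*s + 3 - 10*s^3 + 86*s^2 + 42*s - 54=-10*s^3 + 95*s^2 + 55*s - 50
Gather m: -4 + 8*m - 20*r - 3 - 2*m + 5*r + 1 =6*m - 15*r - 6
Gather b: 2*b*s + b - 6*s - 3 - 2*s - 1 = b*(2*s + 1) - 8*s - 4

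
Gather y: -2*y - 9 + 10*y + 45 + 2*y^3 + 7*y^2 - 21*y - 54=2*y^3 + 7*y^2 - 13*y - 18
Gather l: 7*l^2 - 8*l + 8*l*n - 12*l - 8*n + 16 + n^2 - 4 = 7*l^2 + l*(8*n - 20) + n^2 - 8*n + 12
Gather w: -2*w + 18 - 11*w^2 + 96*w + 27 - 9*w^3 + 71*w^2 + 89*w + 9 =-9*w^3 + 60*w^2 + 183*w + 54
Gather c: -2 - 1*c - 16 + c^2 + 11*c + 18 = c^2 + 10*c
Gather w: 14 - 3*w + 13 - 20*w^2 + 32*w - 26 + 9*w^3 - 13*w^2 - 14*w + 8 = 9*w^3 - 33*w^2 + 15*w + 9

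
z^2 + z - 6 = (z - 2)*(z + 3)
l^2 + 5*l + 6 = (l + 2)*(l + 3)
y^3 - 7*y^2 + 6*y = y*(y - 6)*(y - 1)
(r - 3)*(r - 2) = r^2 - 5*r + 6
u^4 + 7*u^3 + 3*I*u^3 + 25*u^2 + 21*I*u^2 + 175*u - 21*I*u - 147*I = (u + 7)*(u - 3*I)*(u - I)*(u + 7*I)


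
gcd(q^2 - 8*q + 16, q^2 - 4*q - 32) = 1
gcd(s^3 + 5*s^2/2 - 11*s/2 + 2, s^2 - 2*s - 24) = s + 4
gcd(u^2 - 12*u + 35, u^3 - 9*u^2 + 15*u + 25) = u - 5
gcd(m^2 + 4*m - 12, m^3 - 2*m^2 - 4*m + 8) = m - 2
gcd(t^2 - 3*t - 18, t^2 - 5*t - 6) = t - 6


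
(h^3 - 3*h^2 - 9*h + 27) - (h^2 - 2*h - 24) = h^3 - 4*h^2 - 7*h + 51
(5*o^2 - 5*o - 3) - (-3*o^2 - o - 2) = 8*o^2 - 4*o - 1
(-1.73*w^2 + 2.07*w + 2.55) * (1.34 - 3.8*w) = 6.574*w^3 - 10.1842*w^2 - 6.9162*w + 3.417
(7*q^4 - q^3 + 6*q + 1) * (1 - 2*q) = -14*q^5 + 9*q^4 - q^3 - 12*q^2 + 4*q + 1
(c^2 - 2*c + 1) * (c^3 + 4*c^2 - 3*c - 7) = c^5 + 2*c^4 - 10*c^3 + 3*c^2 + 11*c - 7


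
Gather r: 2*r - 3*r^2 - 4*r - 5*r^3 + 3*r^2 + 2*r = -5*r^3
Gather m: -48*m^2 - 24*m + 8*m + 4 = -48*m^2 - 16*m + 4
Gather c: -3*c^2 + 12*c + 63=-3*c^2 + 12*c + 63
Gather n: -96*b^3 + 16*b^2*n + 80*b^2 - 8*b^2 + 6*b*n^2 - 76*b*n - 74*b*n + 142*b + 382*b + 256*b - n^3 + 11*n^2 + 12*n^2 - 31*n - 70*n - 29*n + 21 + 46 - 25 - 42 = -96*b^3 + 72*b^2 + 780*b - n^3 + n^2*(6*b + 23) + n*(16*b^2 - 150*b - 130)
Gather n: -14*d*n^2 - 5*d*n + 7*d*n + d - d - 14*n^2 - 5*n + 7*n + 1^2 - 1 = n^2*(-14*d - 14) + n*(2*d + 2)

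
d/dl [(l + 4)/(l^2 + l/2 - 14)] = -4/(4*l^2 - 28*l + 49)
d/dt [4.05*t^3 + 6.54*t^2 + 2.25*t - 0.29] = 12.15*t^2 + 13.08*t + 2.25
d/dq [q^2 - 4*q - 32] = 2*q - 4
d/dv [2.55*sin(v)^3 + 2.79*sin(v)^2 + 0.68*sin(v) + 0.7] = (7.65*sin(v)^2 + 5.58*sin(v) + 0.68)*cos(v)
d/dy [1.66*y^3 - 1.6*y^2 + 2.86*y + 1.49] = 4.98*y^2 - 3.2*y + 2.86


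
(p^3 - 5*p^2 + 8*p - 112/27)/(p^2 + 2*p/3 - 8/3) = (9*p^2 - 33*p + 28)/(9*(p + 2))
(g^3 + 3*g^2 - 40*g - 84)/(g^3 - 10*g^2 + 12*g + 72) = (g + 7)/(g - 6)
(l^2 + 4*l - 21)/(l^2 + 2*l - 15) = (l + 7)/(l + 5)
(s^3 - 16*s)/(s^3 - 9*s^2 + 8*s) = (s^2 - 16)/(s^2 - 9*s + 8)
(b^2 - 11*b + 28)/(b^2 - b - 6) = (-b^2 + 11*b - 28)/(-b^2 + b + 6)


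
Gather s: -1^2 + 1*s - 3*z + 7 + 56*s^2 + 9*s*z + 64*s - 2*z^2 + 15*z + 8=56*s^2 + s*(9*z + 65) - 2*z^2 + 12*z + 14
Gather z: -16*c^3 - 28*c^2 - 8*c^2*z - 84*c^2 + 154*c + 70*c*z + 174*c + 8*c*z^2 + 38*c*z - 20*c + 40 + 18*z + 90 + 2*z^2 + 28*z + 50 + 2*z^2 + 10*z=-16*c^3 - 112*c^2 + 308*c + z^2*(8*c + 4) + z*(-8*c^2 + 108*c + 56) + 180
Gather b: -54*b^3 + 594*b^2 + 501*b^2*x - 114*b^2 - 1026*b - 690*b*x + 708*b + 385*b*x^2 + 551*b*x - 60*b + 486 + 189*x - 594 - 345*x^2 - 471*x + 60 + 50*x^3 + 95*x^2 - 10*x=-54*b^3 + b^2*(501*x + 480) + b*(385*x^2 - 139*x - 378) + 50*x^3 - 250*x^2 - 292*x - 48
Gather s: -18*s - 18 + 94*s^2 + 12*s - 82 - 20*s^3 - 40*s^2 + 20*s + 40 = -20*s^3 + 54*s^2 + 14*s - 60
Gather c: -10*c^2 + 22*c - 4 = -10*c^2 + 22*c - 4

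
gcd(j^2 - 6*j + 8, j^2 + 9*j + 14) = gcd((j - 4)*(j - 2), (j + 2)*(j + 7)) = 1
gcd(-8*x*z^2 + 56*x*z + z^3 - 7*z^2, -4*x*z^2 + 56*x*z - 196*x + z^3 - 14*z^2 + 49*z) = z - 7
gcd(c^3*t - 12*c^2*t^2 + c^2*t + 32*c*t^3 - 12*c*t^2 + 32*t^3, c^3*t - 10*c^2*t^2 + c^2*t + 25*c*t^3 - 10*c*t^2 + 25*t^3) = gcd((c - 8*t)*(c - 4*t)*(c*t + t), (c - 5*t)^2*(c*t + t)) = c*t + t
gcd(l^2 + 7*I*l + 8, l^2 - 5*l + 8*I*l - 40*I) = l + 8*I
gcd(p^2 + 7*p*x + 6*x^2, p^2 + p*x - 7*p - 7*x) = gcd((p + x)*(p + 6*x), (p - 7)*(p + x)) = p + x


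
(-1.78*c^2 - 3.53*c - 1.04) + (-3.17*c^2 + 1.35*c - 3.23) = -4.95*c^2 - 2.18*c - 4.27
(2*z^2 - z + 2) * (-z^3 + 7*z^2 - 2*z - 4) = -2*z^5 + 15*z^4 - 13*z^3 + 8*z^2 - 8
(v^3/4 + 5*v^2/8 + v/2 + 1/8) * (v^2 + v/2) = v^5/4 + 3*v^4/4 + 13*v^3/16 + 3*v^2/8 + v/16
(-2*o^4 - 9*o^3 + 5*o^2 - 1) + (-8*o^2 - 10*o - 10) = -2*o^4 - 9*o^3 - 3*o^2 - 10*o - 11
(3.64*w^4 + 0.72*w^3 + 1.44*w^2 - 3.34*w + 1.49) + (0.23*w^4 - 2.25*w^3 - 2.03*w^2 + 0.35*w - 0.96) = 3.87*w^4 - 1.53*w^3 - 0.59*w^2 - 2.99*w + 0.53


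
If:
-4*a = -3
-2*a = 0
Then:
No Solution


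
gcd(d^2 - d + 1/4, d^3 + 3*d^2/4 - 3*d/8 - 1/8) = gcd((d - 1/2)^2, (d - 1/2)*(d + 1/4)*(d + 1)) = d - 1/2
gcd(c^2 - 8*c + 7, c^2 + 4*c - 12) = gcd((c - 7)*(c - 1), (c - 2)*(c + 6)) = 1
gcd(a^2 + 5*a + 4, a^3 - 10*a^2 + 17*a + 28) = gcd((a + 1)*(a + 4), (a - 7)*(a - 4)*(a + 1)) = a + 1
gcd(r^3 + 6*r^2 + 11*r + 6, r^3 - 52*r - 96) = r + 2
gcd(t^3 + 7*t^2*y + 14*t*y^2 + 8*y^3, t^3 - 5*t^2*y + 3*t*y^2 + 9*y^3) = t + y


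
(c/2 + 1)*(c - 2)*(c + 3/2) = c^3/2 + 3*c^2/4 - 2*c - 3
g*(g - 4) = g^2 - 4*g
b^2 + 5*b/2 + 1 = (b + 1/2)*(b + 2)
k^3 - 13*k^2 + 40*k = k*(k - 8)*(k - 5)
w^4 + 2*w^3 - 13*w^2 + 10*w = w*(w - 2)*(w - 1)*(w + 5)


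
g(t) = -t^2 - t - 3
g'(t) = -2*t - 1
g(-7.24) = -48.18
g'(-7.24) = 13.48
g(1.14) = -5.44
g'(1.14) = -3.28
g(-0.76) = -2.82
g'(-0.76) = 0.52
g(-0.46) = -2.75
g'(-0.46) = -0.08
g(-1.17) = -3.20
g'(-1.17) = 1.34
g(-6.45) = -38.15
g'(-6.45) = 11.90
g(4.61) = -28.86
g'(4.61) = -10.22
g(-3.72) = -13.12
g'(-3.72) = 6.44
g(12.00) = -159.00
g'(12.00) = -25.00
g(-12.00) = -135.00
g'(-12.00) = 23.00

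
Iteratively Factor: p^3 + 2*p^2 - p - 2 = (p + 1)*(p^2 + p - 2) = (p - 1)*(p + 1)*(p + 2)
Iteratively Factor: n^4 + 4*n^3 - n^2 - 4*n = (n + 4)*(n^3 - n) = (n - 1)*(n + 4)*(n^2 + n) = (n - 1)*(n + 1)*(n + 4)*(n)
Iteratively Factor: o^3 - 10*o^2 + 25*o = (o)*(o^2 - 10*o + 25) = o*(o - 5)*(o - 5)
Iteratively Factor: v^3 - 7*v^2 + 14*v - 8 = (v - 4)*(v^2 - 3*v + 2) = (v - 4)*(v - 2)*(v - 1)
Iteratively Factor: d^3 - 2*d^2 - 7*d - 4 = (d - 4)*(d^2 + 2*d + 1) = (d - 4)*(d + 1)*(d + 1)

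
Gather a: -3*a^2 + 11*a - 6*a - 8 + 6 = -3*a^2 + 5*a - 2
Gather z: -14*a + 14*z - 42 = -14*a + 14*z - 42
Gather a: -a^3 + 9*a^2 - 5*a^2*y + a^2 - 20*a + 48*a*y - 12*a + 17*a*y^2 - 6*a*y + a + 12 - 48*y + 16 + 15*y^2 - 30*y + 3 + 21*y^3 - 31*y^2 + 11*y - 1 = -a^3 + a^2*(10 - 5*y) + a*(17*y^2 + 42*y - 31) + 21*y^3 - 16*y^2 - 67*y + 30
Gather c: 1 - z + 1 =2 - z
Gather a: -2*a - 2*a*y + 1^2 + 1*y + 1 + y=a*(-2*y - 2) + 2*y + 2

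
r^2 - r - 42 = (r - 7)*(r + 6)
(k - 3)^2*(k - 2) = k^3 - 8*k^2 + 21*k - 18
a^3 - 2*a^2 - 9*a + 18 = (a - 3)*(a - 2)*(a + 3)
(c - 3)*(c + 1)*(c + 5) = c^3 + 3*c^2 - 13*c - 15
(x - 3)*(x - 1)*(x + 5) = x^3 + x^2 - 17*x + 15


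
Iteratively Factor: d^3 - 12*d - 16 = (d + 2)*(d^2 - 2*d - 8) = (d - 4)*(d + 2)*(d + 2)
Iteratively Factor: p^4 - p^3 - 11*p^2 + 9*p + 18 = (p + 1)*(p^3 - 2*p^2 - 9*p + 18) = (p + 1)*(p + 3)*(p^2 - 5*p + 6) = (p - 2)*(p + 1)*(p + 3)*(p - 3)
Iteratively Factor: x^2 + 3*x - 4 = (x - 1)*(x + 4)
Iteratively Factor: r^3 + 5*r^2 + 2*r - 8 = (r + 2)*(r^2 + 3*r - 4) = (r - 1)*(r + 2)*(r + 4)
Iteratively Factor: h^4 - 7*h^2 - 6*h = (h - 3)*(h^3 + 3*h^2 + 2*h) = (h - 3)*(h + 2)*(h^2 + h) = h*(h - 3)*(h + 2)*(h + 1)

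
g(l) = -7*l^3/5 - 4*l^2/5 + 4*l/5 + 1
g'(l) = -21*l^2/5 - 8*l/5 + 4/5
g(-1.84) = 5.54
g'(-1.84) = -10.48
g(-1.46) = 2.48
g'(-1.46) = -5.82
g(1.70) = -6.83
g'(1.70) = -14.06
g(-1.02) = 0.84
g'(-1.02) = -1.94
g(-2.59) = 17.89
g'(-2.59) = -23.23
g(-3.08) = 31.85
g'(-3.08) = -34.11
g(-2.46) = 15.03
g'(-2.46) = -20.68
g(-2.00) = 7.40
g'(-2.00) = -12.80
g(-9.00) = 949.60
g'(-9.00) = -325.00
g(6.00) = -325.40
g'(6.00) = -160.00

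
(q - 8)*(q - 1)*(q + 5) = q^3 - 4*q^2 - 37*q + 40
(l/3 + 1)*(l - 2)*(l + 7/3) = l^3/3 + 10*l^2/9 - 11*l/9 - 14/3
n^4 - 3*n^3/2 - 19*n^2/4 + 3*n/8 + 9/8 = (n - 3)*(n - 1/2)*(n + 1/2)*(n + 3/2)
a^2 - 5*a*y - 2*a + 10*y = (a - 2)*(a - 5*y)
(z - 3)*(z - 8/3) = z^2 - 17*z/3 + 8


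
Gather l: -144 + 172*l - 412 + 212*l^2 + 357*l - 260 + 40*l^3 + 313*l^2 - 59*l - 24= 40*l^3 + 525*l^2 + 470*l - 840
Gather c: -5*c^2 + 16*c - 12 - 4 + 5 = -5*c^2 + 16*c - 11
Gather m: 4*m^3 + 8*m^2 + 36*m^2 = 4*m^3 + 44*m^2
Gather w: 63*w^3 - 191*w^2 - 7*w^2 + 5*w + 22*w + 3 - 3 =63*w^3 - 198*w^2 + 27*w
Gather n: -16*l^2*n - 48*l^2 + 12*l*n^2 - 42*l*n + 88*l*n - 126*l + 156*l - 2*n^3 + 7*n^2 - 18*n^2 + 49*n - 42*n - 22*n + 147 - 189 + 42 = -48*l^2 + 30*l - 2*n^3 + n^2*(12*l - 11) + n*(-16*l^2 + 46*l - 15)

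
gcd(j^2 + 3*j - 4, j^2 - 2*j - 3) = 1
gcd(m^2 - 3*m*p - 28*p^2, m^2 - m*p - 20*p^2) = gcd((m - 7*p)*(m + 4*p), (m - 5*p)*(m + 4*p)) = m + 4*p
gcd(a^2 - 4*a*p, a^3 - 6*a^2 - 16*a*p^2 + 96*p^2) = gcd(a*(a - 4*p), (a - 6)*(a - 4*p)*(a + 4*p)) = -a + 4*p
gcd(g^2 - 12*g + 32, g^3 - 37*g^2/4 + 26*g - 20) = g - 4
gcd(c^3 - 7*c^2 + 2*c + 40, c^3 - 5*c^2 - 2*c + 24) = c^2 - 2*c - 8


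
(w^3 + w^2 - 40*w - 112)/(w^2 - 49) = (w^2 + 8*w + 16)/(w + 7)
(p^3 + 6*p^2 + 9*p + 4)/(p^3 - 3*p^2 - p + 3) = (p^2 + 5*p + 4)/(p^2 - 4*p + 3)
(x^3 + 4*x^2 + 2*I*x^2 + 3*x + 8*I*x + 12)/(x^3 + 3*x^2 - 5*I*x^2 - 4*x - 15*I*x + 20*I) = (x^2 + 2*I*x + 3)/(x^2 - x*(1 + 5*I) + 5*I)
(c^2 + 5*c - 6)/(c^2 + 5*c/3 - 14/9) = 9*(c^2 + 5*c - 6)/(9*c^2 + 15*c - 14)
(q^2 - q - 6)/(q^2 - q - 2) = (-q^2 + q + 6)/(-q^2 + q + 2)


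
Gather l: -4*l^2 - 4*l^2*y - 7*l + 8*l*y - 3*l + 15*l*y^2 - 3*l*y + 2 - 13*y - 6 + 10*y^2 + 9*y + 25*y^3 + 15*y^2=l^2*(-4*y - 4) + l*(15*y^2 + 5*y - 10) + 25*y^3 + 25*y^2 - 4*y - 4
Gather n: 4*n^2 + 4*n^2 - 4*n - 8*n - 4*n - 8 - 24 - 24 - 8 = 8*n^2 - 16*n - 64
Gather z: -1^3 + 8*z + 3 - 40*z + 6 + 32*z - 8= 0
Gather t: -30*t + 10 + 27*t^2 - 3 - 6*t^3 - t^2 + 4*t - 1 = -6*t^3 + 26*t^2 - 26*t + 6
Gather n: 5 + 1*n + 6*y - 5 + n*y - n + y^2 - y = n*y + y^2 + 5*y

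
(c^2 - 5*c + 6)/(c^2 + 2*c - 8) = (c - 3)/(c + 4)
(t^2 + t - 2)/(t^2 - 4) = (t - 1)/(t - 2)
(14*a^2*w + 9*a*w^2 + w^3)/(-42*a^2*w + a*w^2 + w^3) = (2*a + w)/(-6*a + w)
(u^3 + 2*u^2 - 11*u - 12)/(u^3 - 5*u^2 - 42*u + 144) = (u^2 + 5*u + 4)/(u^2 - 2*u - 48)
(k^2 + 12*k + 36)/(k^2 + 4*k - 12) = (k + 6)/(k - 2)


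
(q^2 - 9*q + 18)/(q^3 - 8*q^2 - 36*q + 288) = (q - 3)/(q^2 - 2*q - 48)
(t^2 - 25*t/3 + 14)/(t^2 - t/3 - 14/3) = (t - 6)/(t + 2)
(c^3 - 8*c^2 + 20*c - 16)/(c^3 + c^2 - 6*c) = (c^2 - 6*c + 8)/(c*(c + 3))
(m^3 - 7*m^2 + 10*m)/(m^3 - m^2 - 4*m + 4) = m*(m - 5)/(m^2 + m - 2)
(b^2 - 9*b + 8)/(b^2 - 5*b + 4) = (b - 8)/(b - 4)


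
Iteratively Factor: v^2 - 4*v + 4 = (v - 2)*(v - 2)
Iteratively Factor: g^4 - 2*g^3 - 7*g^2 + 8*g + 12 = (g - 2)*(g^3 - 7*g - 6) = (g - 3)*(g - 2)*(g^2 + 3*g + 2) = (g - 3)*(g - 2)*(g + 2)*(g + 1)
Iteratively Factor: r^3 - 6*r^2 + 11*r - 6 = (r - 1)*(r^2 - 5*r + 6) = (r - 3)*(r - 1)*(r - 2)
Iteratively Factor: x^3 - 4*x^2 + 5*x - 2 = (x - 1)*(x^2 - 3*x + 2) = (x - 2)*(x - 1)*(x - 1)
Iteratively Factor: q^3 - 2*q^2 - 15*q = (q - 5)*(q^2 + 3*q) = (q - 5)*(q + 3)*(q)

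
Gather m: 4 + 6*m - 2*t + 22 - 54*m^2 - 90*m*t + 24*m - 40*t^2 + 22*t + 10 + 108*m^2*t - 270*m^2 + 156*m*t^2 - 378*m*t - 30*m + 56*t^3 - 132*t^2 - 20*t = m^2*(108*t - 324) + m*(156*t^2 - 468*t) + 56*t^3 - 172*t^2 + 36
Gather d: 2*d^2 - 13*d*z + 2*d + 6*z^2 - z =2*d^2 + d*(2 - 13*z) + 6*z^2 - z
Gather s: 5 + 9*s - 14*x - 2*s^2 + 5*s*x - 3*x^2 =-2*s^2 + s*(5*x + 9) - 3*x^2 - 14*x + 5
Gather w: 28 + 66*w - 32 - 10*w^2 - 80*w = -10*w^2 - 14*w - 4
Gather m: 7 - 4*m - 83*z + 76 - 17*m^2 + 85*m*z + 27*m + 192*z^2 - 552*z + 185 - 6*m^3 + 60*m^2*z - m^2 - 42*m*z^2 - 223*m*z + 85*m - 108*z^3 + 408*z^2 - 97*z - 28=-6*m^3 + m^2*(60*z - 18) + m*(-42*z^2 - 138*z + 108) - 108*z^3 + 600*z^2 - 732*z + 240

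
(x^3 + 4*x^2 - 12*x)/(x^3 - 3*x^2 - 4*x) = (-x^2 - 4*x + 12)/(-x^2 + 3*x + 4)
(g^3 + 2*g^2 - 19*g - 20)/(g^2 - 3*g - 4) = g + 5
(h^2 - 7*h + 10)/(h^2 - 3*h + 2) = (h - 5)/(h - 1)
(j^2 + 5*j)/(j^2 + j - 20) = j/(j - 4)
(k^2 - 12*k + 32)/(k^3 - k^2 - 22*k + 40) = (k - 8)/(k^2 + 3*k - 10)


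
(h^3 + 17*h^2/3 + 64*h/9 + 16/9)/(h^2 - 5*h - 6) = (9*h^3 + 51*h^2 + 64*h + 16)/(9*(h^2 - 5*h - 6))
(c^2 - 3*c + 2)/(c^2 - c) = (c - 2)/c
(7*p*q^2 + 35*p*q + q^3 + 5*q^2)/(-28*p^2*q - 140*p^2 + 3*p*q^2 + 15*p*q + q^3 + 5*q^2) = -q/(4*p - q)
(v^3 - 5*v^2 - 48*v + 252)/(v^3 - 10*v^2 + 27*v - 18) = (v^2 + v - 42)/(v^2 - 4*v + 3)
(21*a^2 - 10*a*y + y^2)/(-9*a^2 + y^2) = (-7*a + y)/(3*a + y)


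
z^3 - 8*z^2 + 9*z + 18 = (z - 6)*(z - 3)*(z + 1)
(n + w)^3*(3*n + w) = 3*n^4 + 10*n^3*w + 12*n^2*w^2 + 6*n*w^3 + w^4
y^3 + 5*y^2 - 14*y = y*(y - 2)*(y + 7)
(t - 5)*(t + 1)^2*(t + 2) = t^4 - t^3 - 15*t^2 - 23*t - 10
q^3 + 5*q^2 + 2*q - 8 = (q - 1)*(q + 2)*(q + 4)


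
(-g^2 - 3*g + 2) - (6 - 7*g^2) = 6*g^2 - 3*g - 4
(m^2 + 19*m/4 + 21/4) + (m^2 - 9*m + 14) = 2*m^2 - 17*m/4 + 77/4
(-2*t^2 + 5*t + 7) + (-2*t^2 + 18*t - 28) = -4*t^2 + 23*t - 21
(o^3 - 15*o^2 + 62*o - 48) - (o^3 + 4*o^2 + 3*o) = -19*o^2 + 59*o - 48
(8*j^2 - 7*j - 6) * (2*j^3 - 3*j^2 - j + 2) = 16*j^5 - 38*j^4 + j^3 + 41*j^2 - 8*j - 12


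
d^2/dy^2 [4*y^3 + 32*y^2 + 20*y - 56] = 24*y + 64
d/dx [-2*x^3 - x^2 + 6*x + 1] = -6*x^2 - 2*x + 6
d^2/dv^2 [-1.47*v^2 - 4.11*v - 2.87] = -2.94000000000000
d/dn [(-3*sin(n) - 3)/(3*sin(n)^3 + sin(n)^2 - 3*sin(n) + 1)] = 6*(3*sin(n)^3 + 5*sin(n)^2 + sin(n) - 2)*cos(n)/(-3*sin(n)*cos(n)^2 - cos(n)^2 + 2)^2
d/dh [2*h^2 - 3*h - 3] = 4*h - 3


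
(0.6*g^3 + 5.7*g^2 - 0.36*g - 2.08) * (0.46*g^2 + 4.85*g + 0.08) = 0.276*g^5 + 5.532*g^4 + 27.5274*g^3 - 2.2468*g^2 - 10.1168*g - 0.1664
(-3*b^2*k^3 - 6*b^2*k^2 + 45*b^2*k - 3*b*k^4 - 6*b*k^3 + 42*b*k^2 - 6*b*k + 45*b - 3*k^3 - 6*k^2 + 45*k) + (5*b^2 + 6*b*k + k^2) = -3*b^2*k^3 - 6*b^2*k^2 + 45*b^2*k + 5*b^2 - 3*b*k^4 - 6*b*k^3 + 42*b*k^2 + 45*b - 3*k^3 - 5*k^2 + 45*k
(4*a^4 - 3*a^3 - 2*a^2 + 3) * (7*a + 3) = 28*a^5 - 9*a^4 - 23*a^3 - 6*a^2 + 21*a + 9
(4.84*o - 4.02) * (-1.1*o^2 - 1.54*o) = -5.324*o^3 - 3.0316*o^2 + 6.1908*o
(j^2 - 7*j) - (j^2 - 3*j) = -4*j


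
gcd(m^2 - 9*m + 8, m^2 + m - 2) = m - 1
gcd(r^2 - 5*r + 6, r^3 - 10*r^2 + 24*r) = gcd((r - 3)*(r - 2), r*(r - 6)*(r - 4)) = 1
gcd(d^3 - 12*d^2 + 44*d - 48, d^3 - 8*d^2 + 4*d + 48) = d^2 - 10*d + 24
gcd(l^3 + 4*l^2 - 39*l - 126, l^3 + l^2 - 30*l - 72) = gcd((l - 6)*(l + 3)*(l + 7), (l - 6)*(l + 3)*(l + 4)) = l^2 - 3*l - 18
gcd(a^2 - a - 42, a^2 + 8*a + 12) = a + 6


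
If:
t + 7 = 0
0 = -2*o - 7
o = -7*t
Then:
No Solution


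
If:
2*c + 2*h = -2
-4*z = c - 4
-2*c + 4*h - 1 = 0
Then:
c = -5/6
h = -1/6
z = 29/24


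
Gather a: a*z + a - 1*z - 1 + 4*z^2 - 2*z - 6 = a*(z + 1) + 4*z^2 - 3*z - 7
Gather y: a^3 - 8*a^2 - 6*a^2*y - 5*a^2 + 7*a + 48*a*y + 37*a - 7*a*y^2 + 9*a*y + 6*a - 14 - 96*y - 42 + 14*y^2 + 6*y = a^3 - 13*a^2 + 50*a + y^2*(14 - 7*a) + y*(-6*a^2 + 57*a - 90) - 56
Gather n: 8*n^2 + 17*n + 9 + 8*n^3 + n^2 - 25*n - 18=8*n^3 + 9*n^2 - 8*n - 9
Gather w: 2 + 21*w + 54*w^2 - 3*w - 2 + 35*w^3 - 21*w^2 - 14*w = 35*w^3 + 33*w^2 + 4*w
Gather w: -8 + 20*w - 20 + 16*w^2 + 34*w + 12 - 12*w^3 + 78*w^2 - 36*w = -12*w^3 + 94*w^2 + 18*w - 16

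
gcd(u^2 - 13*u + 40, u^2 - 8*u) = u - 8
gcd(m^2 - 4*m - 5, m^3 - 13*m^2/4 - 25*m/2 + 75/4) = m - 5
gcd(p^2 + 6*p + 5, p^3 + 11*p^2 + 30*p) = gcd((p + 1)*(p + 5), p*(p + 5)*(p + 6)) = p + 5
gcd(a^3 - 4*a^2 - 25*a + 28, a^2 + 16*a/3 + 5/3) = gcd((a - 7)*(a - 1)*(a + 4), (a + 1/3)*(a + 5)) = 1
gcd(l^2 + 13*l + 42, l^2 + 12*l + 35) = l + 7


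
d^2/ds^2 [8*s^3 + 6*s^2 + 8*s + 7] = 48*s + 12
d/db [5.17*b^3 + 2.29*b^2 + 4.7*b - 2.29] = 15.51*b^2 + 4.58*b + 4.7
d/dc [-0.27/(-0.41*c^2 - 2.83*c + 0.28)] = (-0.2214*c - 0.7641)/(0.41*c^2 + 2.83*c - 0.28)^2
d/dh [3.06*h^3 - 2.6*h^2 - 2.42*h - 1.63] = 9.18*h^2 - 5.2*h - 2.42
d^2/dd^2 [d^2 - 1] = 2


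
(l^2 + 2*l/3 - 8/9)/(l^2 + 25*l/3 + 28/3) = (l - 2/3)/(l + 7)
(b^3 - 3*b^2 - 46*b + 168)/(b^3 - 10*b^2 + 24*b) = (b + 7)/b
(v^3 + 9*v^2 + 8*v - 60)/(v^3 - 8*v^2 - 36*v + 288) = (v^2 + 3*v - 10)/(v^2 - 14*v + 48)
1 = 1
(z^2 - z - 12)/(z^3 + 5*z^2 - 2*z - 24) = (z - 4)/(z^2 + 2*z - 8)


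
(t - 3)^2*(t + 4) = t^3 - 2*t^2 - 15*t + 36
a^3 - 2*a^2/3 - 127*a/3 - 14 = (a - 7)*(a + 1/3)*(a + 6)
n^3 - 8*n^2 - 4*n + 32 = (n - 8)*(n - 2)*(n + 2)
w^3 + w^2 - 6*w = w*(w - 2)*(w + 3)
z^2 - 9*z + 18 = (z - 6)*(z - 3)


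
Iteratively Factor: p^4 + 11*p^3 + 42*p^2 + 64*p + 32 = (p + 4)*(p^3 + 7*p^2 + 14*p + 8) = (p + 4)^2*(p^2 + 3*p + 2) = (p + 2)*(p + 4)^2*(p + 1)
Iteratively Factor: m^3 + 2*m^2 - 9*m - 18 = (m - 3)*(m^2 + 5*m + 6) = (m - 3)*(m + 2)*(m + 3)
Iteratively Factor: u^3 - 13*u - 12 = (u + 1)*(u^2 - u - 12) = (u - 4)*(u + 1)*(u + 3)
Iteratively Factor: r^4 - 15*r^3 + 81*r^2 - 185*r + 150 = (r - 2)*(r^3 - 13*r^2 + 55*r - 75) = (r - 5)*(r - 2)*(r^2 - 8*r + 15) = (r - 5)^2*(r - 2)*(r - 3)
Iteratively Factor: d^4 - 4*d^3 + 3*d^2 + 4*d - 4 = (d - 2)*(d^3 - 2*d^2 - d + 2) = (d - 2)^2*(d^2 - 1) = (d - 2)^2*(d + 1)*(d - 1)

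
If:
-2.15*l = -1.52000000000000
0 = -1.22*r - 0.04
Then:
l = 0.71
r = -0.03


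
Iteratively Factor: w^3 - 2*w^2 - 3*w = (w)*(w^2 - 2*w - 3) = w*(w - 3)*(w + 1)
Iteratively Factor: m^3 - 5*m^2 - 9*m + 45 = (m - 5)*(m^2 - 9) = (m - 5)*(m + 3)*(m - 3)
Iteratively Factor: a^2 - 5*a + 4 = (a - 1)*(a - 4)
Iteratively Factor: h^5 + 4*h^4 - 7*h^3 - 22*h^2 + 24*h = (h)*(h^4 + 4*h^3 - 7*h^2 - 22*h + 24) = h*(h + 4)*(h^3 - 7*h + 6) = h*(h - 1)*(h + 4)*(h^2 + h - 6) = h*(h - 1)*(h + 3)*(h + 4)*(h - 2)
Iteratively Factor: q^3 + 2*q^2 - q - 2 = (q + 2)*(q^2 - 1) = (q - 1)*(q + 2)*(q + 1)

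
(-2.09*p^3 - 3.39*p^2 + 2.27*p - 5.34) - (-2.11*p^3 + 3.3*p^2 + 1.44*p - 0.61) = 0.02*p^3 - 6.69*p^2 + 0.83*p - 4.73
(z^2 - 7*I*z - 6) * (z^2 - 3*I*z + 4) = z^4 - 10*I*z^3 - 23*z^2 - 10*I*z - 24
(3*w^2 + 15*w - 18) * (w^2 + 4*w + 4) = 3*w^4 + 27*w^3 + 54*w^2 - 12*w - 72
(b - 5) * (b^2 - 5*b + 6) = b^3 - 10*b^2 + 31*b - 30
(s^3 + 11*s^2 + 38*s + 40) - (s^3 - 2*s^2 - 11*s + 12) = 13*s^2 + 49*s + 28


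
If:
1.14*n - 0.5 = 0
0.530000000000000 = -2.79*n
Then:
No Solution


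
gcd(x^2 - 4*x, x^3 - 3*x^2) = x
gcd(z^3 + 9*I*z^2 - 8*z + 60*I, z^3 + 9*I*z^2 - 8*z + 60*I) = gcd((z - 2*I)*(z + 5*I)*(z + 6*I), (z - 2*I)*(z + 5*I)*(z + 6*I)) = z^3 + 9*I*z^2 - 8*z + 60*I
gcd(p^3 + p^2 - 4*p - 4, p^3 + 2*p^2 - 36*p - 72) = p + 2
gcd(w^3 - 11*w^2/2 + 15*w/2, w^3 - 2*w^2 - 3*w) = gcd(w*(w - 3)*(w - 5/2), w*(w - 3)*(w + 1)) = w^2 - 3*w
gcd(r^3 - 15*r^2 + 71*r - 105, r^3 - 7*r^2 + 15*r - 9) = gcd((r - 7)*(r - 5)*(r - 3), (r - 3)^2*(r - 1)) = r - 3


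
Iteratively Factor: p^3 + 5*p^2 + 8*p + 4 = (p + 2)*(p^2 + 3*p + 2) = (p + 1)*(p + 2)*(p + 2)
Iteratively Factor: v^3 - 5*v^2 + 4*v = (v - 4)*(v^2 - v) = (v - 4)*(v - 1)*(v)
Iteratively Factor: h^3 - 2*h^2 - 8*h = (h - 4)*(h^2 + 2*h) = h*(h - 4)*(h + 2)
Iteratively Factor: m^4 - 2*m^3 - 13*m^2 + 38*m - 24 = (m + 4)*(m^3 - 6*m^2 + 11*m - 6) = (m - 2)*(m + 4)*(m^2 - 4*m + 3) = (m - 3)*(m - 2)*(m + 4)*(m - 1)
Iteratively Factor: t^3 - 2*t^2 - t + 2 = (t - 1)*(t^2 - t - 2) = (t - 1)*(t + 1)*(t - 2)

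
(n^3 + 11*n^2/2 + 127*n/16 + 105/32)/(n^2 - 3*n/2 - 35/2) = (n^2 + 2*n + 15/16)/(n - 5)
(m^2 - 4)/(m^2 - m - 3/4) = 4*(4 - m^2)/(-4*m^2 + 4*m + 3)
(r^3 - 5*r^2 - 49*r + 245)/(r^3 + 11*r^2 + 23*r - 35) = (r^2 - 12*r + 35)/(r^2 + 4*r - 5)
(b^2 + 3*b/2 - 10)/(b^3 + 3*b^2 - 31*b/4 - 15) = 2/(2*b + 3)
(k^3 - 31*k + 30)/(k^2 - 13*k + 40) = (k^2 + 5*k - 6)/(k - 8)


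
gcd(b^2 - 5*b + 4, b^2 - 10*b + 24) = b - 4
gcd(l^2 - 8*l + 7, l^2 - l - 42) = l - 7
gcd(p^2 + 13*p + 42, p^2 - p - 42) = p + 6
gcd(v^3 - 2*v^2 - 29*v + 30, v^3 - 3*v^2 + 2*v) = v - 1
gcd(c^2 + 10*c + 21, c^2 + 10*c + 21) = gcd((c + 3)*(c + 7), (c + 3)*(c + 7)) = c^2 + 10*c + 21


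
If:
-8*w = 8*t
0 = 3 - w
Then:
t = -3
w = 3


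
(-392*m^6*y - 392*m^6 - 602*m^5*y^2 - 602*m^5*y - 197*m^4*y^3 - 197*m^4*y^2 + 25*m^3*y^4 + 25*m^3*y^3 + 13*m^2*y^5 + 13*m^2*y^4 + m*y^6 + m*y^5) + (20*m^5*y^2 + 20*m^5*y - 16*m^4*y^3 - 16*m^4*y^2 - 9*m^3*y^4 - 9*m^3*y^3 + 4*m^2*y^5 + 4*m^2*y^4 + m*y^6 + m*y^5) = -392*m^6*y - 392*m^6 - 582*m^5*y^2 - 582*m^5*y - 213*m^4*y^3 - 213*m^4*y^2 + 16*m^3*y^4 + 16*m^3*y^3 + 17*m^2*y^5 + 17*m^2*y^4 + 2*m*y^6 + 2*m*y^5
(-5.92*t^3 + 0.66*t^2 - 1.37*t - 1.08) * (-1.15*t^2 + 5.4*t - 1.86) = 6.808*t^5 - 32.727*t^4 + 16.1507*t^3 - 7.3836*t^2 - 3.2838*t + 2.0088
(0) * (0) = 0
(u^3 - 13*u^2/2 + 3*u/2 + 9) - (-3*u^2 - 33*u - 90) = u^3 - 7*u^2/2 + 69*u/2 + 99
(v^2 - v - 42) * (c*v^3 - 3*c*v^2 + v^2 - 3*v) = c*v^5 - 4*c*v^4 - 39*c*v^3 + 126*c*v^2 + v^4 - 4*v^3 - 39*v^2 + 126*v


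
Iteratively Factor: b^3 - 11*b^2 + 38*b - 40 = (b - 5)*(b^2 - 6*b + 8) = (b - 5)*(b - 2)*(b - 4)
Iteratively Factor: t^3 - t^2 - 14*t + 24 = (t + 4)*(t^2 - 5*t + 6) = (t - 2)*(t + 4)*(t - 3)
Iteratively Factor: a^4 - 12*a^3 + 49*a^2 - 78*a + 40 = (a - 4)*(a^3 - 8*a^2 + 17*a - 10) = (a - 4)*(a - 1)*(a^2 - 7*a + 10) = (a - 4)*(a - 2)*(a - 1)*(a - 5)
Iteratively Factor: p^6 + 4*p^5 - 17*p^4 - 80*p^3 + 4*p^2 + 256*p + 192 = (p + 3)*(p^5 + p^4 - 20*p^3 - 20*p^2 + 64*p + 64) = (p - 2)*(p + 3)*(p^4 + 3*p^3 - 14*p^2 - 48*p - 32) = (p - 2)*(p + 3)*(p + 4)*(p^3 - p^2 - 10*p - 8) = (p - 2)*(p + 2)*(p + 3)*(p + 4)*(p^2 - 3*p - 4) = (p - 4)*(p - 2)*(p + 2)*(p + 3)*(p + 4)*(p + 1)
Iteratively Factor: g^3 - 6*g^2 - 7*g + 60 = (g - 4)*(g^2 - 2*g - 15) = (g - 4)*(g + 3)*(g - 5)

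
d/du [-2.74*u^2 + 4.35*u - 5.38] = 4.35 - 5.48*u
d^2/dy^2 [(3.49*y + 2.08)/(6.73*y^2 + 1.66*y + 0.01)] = ((3.49*y + 2.08)*(13.46*y + 1.66)*(26.92*y + 3.32) - (140.9262*y + 39.5836)*(6.73*y^2 + 1.66*y + 0.01))/(6.73*y^2 + 1.66*y + 0.01)^3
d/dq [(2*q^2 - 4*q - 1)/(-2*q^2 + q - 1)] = (-6*q^2 - 8*q + 5)/(4*q^4 - 4*q^3 + 5*q^2 - 2*q + 1)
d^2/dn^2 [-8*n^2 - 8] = -16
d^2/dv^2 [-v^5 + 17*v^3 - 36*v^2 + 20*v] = -20*v^3 + 102*v - 72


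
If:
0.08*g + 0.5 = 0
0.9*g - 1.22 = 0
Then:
No Solution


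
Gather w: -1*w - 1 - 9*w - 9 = -10*w - 10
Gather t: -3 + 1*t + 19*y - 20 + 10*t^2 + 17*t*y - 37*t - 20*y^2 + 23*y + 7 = 10*t^2 + t*(17*y - 36) - 20*y^2 + 42*y - 16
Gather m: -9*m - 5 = -9*m - 5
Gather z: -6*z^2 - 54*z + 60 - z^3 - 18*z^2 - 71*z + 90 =-z^3 - 24*z^2 - 125*z + 150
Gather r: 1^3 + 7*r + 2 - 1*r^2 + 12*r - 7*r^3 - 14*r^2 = -7*r^3 - 15*r^2 + 19*r + 3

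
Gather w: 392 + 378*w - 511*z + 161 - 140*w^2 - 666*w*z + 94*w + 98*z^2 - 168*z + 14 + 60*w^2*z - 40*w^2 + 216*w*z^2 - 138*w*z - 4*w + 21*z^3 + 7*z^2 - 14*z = w^2*(60*z - 180) + w*(216*z^2 - 804*z + 468) + 21*z^3 + 105*z^2 - 693*z + 567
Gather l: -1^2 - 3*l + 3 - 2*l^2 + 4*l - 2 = -2*l^2 + l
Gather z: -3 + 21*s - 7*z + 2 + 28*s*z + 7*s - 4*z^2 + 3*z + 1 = 28*s - 4*z^2 + z*(28*s - 4)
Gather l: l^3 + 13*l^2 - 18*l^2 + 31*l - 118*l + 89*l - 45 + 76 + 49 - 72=l^3 - 5*l^2 + 2*l + 8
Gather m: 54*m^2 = 54*m^2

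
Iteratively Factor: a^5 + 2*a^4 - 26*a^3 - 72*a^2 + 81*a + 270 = (a + 3)*(a^4 - a^3 - 23*a^2 - 3*a + 90) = (a - 5)*(a + 3)*(a^3 + 4*a^2 - 3*a - 18) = (a - 5)*(a + 3)^2*(a^2 + a - 6) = (a - 5)*(a + 3)^3*(a - 2)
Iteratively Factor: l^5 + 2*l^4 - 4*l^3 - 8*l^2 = (l + 2)*(l^4 - 4*l^2) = l*(l + 2)*(l^3 - 4*l) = l*(l + 2)^2*(l^2 - 2*l) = l^2*(l + 2)^2*(l - 2)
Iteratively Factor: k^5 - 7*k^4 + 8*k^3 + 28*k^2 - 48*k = (k)*(k^4 - 7*k^3 + 8*k^2 + 28*k - 48) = k*(k - 3)*(k^3 - 4*k^2 - 4*k + 16) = k*(k - 3)*(k - 2)*(k^2 - 2*k - 8) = k*(k - 3)*(k - 2)*(k + 2)*(k - 4)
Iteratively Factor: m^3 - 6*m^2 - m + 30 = (m - 5)*(m^2 - m - 6) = (m - 5)*(m + 2)*(m - 3)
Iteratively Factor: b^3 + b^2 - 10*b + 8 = (b - 1)*(b^2 + 2*b - 8) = (b - 1)*(b + 4)*(b - 2)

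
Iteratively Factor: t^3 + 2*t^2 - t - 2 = (t - 1)*(t^2 + 3*t + 2) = (t - 1)*(t + 1)*(t + 2)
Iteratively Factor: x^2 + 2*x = (x)*(x + 2)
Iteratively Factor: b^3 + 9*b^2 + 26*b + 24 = (b + 4)*(b^2 + 5*b + 6) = (b + 3)*(b + 4)*(b + 2)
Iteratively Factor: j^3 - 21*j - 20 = (j + 4)*(j^2 - 4*j - 5) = (j + 1)*(j + 4)*(j - 5)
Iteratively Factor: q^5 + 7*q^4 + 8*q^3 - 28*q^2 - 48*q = (q)*(q^4 + 7*q^3 + 8*q^2 - 28*q - 48) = q*(q - 2)*(q^3 + 9*q^2 + 26*q + 24) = q*(q - 2)*(q + 4)*(q^2 + 5*q + 6) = q*(q - 2)*(q + 3)*(q + 4)*(q + 2)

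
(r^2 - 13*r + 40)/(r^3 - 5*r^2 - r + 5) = (r - 8)/(r^2 - 1)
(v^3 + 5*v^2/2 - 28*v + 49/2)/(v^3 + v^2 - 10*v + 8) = (2*v^2 + 7*v - 49)/(2*(v^2 + 2*v - 8))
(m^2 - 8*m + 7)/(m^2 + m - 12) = (m^2 - 8*m + 7)/(m^2 + m - 12)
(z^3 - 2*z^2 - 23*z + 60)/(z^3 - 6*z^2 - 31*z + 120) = (z - 4)/(z - 8)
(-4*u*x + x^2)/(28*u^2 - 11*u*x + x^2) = x/(-7*u + x)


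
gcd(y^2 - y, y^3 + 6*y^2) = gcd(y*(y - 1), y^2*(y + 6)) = y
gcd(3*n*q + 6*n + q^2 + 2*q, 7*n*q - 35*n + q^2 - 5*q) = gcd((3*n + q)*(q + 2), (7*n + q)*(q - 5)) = 1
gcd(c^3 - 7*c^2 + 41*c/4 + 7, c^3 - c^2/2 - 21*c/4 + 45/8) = 1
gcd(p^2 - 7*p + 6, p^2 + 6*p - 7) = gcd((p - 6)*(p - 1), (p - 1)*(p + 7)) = p - 1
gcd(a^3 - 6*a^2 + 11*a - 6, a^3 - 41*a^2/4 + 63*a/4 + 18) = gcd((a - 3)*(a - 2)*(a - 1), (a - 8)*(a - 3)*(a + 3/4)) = a - 3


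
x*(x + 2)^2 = x^3 + 4*x^2 + 4*x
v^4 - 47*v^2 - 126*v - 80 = (v - 8)*(v + 1)*(v + 2)*(v + 5)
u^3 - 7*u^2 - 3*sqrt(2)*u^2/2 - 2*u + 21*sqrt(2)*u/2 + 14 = (u - 7)*(u - 2*sqrt(2))*(u + sqrt(2)/2)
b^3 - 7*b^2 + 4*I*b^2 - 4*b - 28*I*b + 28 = (b - 7)*(b + 2*I)^2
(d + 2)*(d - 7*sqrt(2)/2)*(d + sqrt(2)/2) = d^3 - 3*sqrt(2)*d^2 + 2*d^2 - 6*sqrt(2)*d - 7*d/2 - 7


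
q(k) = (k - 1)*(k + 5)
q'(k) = 2*k + 4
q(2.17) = 8.39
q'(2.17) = 8.34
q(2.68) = 12.90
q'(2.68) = 9.36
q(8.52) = 101.67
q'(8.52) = 21.04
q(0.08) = -4.67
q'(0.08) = 4.16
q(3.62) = 22.58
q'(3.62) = 11.24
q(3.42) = 20.38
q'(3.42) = 10.84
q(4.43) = 32.34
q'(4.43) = 12.86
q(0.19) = -4.20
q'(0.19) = 4.38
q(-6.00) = 7.00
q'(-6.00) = -8.00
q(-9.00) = 40.00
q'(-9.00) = -14.00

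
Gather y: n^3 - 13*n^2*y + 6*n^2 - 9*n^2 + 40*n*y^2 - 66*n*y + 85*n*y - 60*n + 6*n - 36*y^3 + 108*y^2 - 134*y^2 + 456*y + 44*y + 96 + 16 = n^3 - 3*n^2 - 54*n - 36*y^3 + y^2*(40*n - 26) + y*(-13*n^2 + 19*n + 500) + 112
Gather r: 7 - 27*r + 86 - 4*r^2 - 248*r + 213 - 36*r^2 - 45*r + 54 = -40*r^2 - 320*r + 360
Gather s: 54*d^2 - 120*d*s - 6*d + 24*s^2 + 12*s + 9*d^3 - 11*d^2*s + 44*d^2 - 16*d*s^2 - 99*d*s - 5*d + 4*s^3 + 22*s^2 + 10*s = 9*d^3 + 98*d^2 - 11*d + 4*s^3 + s^2*(46 - 16*d) + s*(-11*d^2 - 219*d + 22)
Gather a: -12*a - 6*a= -18*a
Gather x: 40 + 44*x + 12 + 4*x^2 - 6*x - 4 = 4*x^2 + 38*x + 48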